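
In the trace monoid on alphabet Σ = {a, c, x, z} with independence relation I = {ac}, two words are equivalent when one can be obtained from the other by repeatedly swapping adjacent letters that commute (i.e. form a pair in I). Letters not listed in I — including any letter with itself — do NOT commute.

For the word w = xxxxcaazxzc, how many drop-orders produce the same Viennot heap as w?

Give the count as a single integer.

piece 0:x — minimal
piece 1:x rests on {0:x}
piece 2:x rests on {1:x}
piece 3:x rests on {2:x}
piece 4:c rests on {3:x}
piece 5:a rests on {3:x}
piece 6:a rests on {5:a}
piece 7:z rests on {4:c, 6:a}
piece 8:x rests on {7:z}
piece 9:z rests on {8:x}
piece 10:c rests on {9:z}
minimal pieces: {0:x}
ways to finish when only these pieces remain (= sum over removing one remaining piece with nothing left below it):
  1 left: {10}→1
  2 left: {9,10}→1
  3 left: {8,9,10}→1
  4 left: {7,8,9,10}→1
  5 left: {4,7,8,9,10}→1  {6,7,8,9,10}→1
  6 left: {4,6,7,8,9,10}→2  {5,6,7,8,9,10}→1
  7 left: {4,5,6,7,8,9,10}→3
  8 left: {3,4,5,6,7,8,9,10}→3
  9 left: {2,3,4,5,6,7,8,9,10}→3
  placing 0:x first → 3 extensions

3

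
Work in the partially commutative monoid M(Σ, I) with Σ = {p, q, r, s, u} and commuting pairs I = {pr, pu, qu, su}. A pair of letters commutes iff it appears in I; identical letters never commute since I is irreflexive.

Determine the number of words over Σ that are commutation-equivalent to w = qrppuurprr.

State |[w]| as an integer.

0(q) covers ∅
1(r) covers 0:q
2(p) covers 0:q
3(p) covers 2:p
4(u) covers 1:r
5(u) covers 4:u
6(r) covers 5:u
7(p) covers 3:p
8(r) covers 6:r
9(r) covers 8:r
floor of heap: 0:q
completions by unplaced set U, small U first (add the entries for U minus each lowest piece of U):
  |U|=1: {7}:1  {9}:1
  |U|=2: {3,7}:1  {7,9}:2  {8,9}:1
  |U|=3: {2,3,7}:1  {3,7,9}:3  {6,8,9}:1  {7,8,9}:3
  |U|=4: {2,3,7,9}:4  {3,7,8,9}:6  {5,6,8,9}:1  {6,7,8,9}:4
  |U|=5: {2,3,7,8,9}:10  {3,6,7,8,9}:10  {4,5,6,8,9}:1  {5,6,7,8,9}:5
  |U|=6: {1,4,5,6,8,9}:1  {2,3,6,7,8,9}:20  {3,5,6,7,8,9}:15  {4,5,6,7,8,9}:6
  |U|=7: {1,4,5,6,7,8,9}:7  {2,3,5,6,7,8,9}:35  {3,4,5,6,7,8,9}:21
  |U|=8: {1,3,4,5,6,7,8,9}:28  {2,3,4,5,6,7,8,9}:56
  start at 0(q): 84

84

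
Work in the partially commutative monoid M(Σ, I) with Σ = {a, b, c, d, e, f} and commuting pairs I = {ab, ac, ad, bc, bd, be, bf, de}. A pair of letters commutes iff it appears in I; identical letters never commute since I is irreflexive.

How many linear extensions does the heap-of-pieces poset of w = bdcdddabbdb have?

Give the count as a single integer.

2310

drop 0:b onto floor
drop 1:d onto floor
drop 2:c onto {1:d}
drop 3:d onto {2:c}
drop 4:d onto {3:d}
drop 5:d onto {4:d}
drop 6:a onto floor
drop 7:b onto {0:b}
drop 8:b onto {7:b}
drop 9:d onto {5:d}
drop 10:b onto {8:b}
ground layer = {0:b, 1:d, 6:a}
drop-orders for the pieces not yet dropped (sum over which currently-grounded one goes next):
  1 to go: {6} 1  {9} 1  {10} 1
  2 to go: {5,9} 1  {6,9} 2  {6,10} 2  {8,10} 1  {9,10} 2
  3 to go: {4,5,9} 1  {5,6,9} 3  {5,9,10} 3  {6,8,10} 3  {6,9,10} 6  {7,8,10} 1  {8,9,10} 3
  4 to go: {0,7,8,10} 1  {3,4,5,9} 1  {4,5,6,9} 4  {4,5,9,10} 4  {5,6,9,10} 12  {5,8,9,10} 6  {6,7,8,10} 4  {6,8,9,10} 12  {7,8,9,10} 4
  5 to go: {0,6,7,8,10} 5  {0,7,8,9,10} 5  {2,3,4,5,9} 1  {3,4,5,6,9} 5  {3,4,5,9,10} 5  {4,5,6,9,10} 20  {4,5,8,9,10} 10  {5,6,8,9,10} 30  {5,7,8,9,10} 10  {6,7,8,9,10} 20
  6 to go: {0,5,7,8,9,10} 15  {0,6,7,8,9,10} 30  {1,2,3,4,5,9} 1  {2,3,4,5,6,9} 6  {2,3,4,5,9,10} 6  {3,4,5,6,9,10} 30  {3,4,5,8,9,10} 15  {4,5,6,8,9,10} 60  {4,5,7,8,9,10} 20  {5,6,7,8,9,10} 60
  7 to go: {0,4,5,7,8,9,10} 35  {0,5,6,7,8,9,10} 105  {1,2,3,4,5,6,9} 7  {1,2,3,4,5,9,10} 7  {2,3,4,5,6,9,10} 42  {2,3,4,5,8,9,10} 21  {3,4,5,6,8,9,10} 105  {3,4,5,7,8,9,10} 35  {4,5,6,7,8,9,10} 140
  8 to go: {0,3,4,5,7,8,9,10} 70  {0,4,5,6,7,8,9,10} 280  {1,2,3,4,5,6,9,10} 56  {1,2,3,4,5,8,9,10} 28  {2,3,4,5,6,8,9,10} 168  {2,3,4,5,7,8,9,10} 56  {3,4,5,6,7,8,9,10} 280
  9 to go: {0,2,3,4,5,7,8,9,10} 126  {0,3,4,5,6,7,8,9,10} 630  {1,2,3,4,5,6,8,9,10} 252  {1,2,3,4,5,7,8,9,10} 84  {2,3,4,5,6,7,8,9,10} 504
  if 0:b drops first: 840 orders
  if 1:d drops first: 1260 orders
  if 6:a drops first: 210 orders
heap linearizations: 2310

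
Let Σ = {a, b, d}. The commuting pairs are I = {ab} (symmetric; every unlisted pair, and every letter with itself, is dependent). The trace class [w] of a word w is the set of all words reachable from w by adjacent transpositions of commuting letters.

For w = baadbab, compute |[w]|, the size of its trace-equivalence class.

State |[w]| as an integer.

9

piece 0:b — minimal
piece 1:a — minimal
piece 2:a rests on {1:a}
piece 3:d rests on {0:b, 2:a}
piece 4:b rests on {3:d}
piece 5:a rests on {3:d}
piece 6:b rests on {4:b}
minimal pieces: {0:b, 1:a}
ways to finish when only these pieces remain (= sum over removing one remaining piece with nothing left below it):
  1 left: {5}→1  {6}→1
  2 left: {4,6}→1  {5,6}→2
  3 left: {4,5,6}→3
  4 left: {3,4,5,6}→3
  5 left: {0,3,4,5,6}→3  {2,3,4,5,6}→3
  placing 0:b first → 3 extensions
  placing 1:a first → 6 extensions
total linear extensions = 9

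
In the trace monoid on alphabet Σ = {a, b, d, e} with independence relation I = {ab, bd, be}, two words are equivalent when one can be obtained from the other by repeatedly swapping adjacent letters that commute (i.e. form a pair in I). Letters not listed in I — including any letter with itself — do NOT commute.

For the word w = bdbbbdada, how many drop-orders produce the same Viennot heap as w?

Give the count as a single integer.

#0=b has no predecessor
#1=d has no predecessor
#2=b depends on [0:b]
#3=b depends on [2:b]
#4=b depends on [3:b]
#5=d depends on [1:d]
#6=a depends on [5:d]
#7=d depends on [6:a]
#8=a depends on [7:d]
sources: [0:b, 1:d]
N(rest) = Σ N(rest − s) over sources s of rest; N(one piece) = 1:
  size 1 → [4]=1  [8]=1
  size 2 → [3,4]=1  [4,8]=2  [7,8]=1
  size 3 → [2,3,4]=1  [3,4,8]=3  [4,7,8]=3  [6,7,8]=1
  size 4 → [0,2,3,4]=1  [2,3,4,8]=4  [3,4,7,8]=6  [4,6,7,8]=4  [5,6,7,8]=1
  size 5 → [0,2,3,4,8]=5  [1,5,6,7,8]=1  [2,3,4,7,8]=10  [3,4,6,7,8]=10  [4,5,6,7,8]=5
  size 6 → [0,2,3,4,7,8]=15  [1,4,5,6,7,8]=6  [2,3,4,6,7,8]=20  [3,4,5,6,7,8]=15
  size 7 → [0,2,3,4,6,7,8]=35  [1,3,4,5,6,7,8]=21  [2,3,4,5,6,7,8]=35
  first=0(b) contributes 56
  first=1(d) contributes 70
|[w]| = 126

126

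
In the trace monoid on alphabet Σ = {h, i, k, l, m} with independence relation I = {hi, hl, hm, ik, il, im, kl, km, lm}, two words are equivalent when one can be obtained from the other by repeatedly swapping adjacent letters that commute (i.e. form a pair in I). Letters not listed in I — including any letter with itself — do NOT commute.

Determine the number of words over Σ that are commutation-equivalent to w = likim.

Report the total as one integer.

60

0(l) covers ∅
1(i) covers ∅
2(k) covers ∅
3(i) covers 1:i
4(m) covers ∅
floor of heap: 0:l, 1:i, 2:k, 4:m
completions by unplaced set U, small U first (add the entries for U minus each lowest piece of U):
  |U|=1: {0}:1  {2}:1  {3}:1  {4}:1
  |U|=2: {0,2}:2  {0,3}:2  {0,4}:2  {1,3}:1  {2,3}:2  {2,4}:2  {3,4}:2
  |U|=3: {0,1,3}:3  {0,2,3}:6  {0,2,4}:6  {0,3,4}:6  {1,2,3}:3  {1,3,4}:3  {2,3,4}:6
  start at 0(l): 12
  start at 1(i): 24
  start at 2(k): 12
  start at 4(m): 12
sum over floor = 60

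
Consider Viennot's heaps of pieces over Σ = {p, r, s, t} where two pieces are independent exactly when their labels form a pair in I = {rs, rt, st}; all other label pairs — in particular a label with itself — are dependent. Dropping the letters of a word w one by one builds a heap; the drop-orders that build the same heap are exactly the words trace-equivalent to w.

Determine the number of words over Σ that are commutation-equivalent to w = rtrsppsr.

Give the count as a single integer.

24

piece 0:r — minimal
piece 1:t — minimal
piece 2:r rests on {0:r}
piece 3:s — minimal
piece 4:p rests on {1:t, 2:r, 3:s}
piece 5:p rests on {4:p}
piece 6:s rests on {5:p}
piece 7:r rests on {5:p}
minimal pieces: {0:r, 1:t, 3:s}
ways to finish when only these pieces remain (= sum over removing one remaining piece with nothing left below it):
  1 left: {6}→1  {7}→1
  2 left: {6,7}→2
  3 left: {5,6,7}→2
  4 left: {4,5,6,7}→2
  5 left: {1,4,5,6,7}→2  {2,4,5,6,7}→2  {3,4,5,6,7}→2
  6 left: {0,2,4,5,6,7}→2  {1,2,4,5,6,7}→4  {1,3,4,5,6,7}→4  {2,3,4,5,6,7}→4
  placing 0:r first → 12 extensions
  placing 1:t first → 6 extensions
  placing 3:s first → 6 extensions
total linear extensions = 24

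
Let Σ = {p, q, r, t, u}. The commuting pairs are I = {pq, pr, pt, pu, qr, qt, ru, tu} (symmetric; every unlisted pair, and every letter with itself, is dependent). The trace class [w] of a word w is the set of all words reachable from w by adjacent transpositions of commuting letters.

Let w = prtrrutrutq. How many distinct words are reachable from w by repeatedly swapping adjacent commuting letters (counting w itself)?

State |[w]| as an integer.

1320

drop 0:p onto floor
drop 1:r onto floor
drop 2:t onto {1:r}
drop 3:r onto {2:t}
drop 4:r onto {3:r}
drop 5:u onto floor
drop 6:t onto {4:r}
drop 7:r onto {6:t}
drop 8:u onto {5:u}
drop 9:t onto {7:r}
drop 10:q onto {8:u}
ground layer = {0:p, 1:r, 5:u}
drop-orders for the pieces not yet dropped (sum over which currently-grounded one goes next):
  1 to go: {0} 1  {9} 1  {10} 1
  2 to go: {0,9} 2  {0,10} 2  {7,9} 1  {8,10} 1  {9,10} 2
  3 to go: {0,7,9} 3  {0,8,10} 3  {0,9,10} 6  {5,8,10} 1  {6,7,9} 1  {7,9,10} 3  {8,9,10} 3
  4 to go: {0,5,8,10} 4  {0,6,7,9} 4  {0,7,9,10} 12  {0,8,9,10} 12  {4,6,7,9} 1  {5,8,9,10} 4  {6,7,9,10} 4  {7,8,9,10} 6
  5 to go: {0,4,6,7,9} 5  {0,5,8,9,10} 20  {0,6,7,9,10} 20  {0,7,8,9,10} 30  {3,4,6,7,9} 1  {4,6,7,9,10} 5  {5,7,8,9,10} 10  {6,7,8,9,10} 10
  6 to go: {0,3,4,6,7,9} 6  {0,4,6,7,9,10} 30  {0,5,7,8,9,10} 60  {0,6,7,8,9,10} 60  {2,3,4,6,7,9} 1  {3,4,6,7,9,10} 6  {4,6,7,8,9,10} 15  {5,6,7,8,9,10} 20
  7 to go: {0,2,3,4,6,7,9} 7  {0,3,4,6,7,9,10} 42  {0,4,6,7,8,9,10} 105  {0,5,6,7,8,9,10} 140  {1,2,3,4,6,7,9} 1  {2,3,4,6,7,9,10} 7  {3,4,6,7,8,9,10} 21  {4,5,6,7,8,9,10} 35
  8 to go: {0,1,2,3,4,6,7,9} 8  {0,2,3,4,6,7,9,10} 56  {0,3,4,6,7,8,9,10} 168  {0,4,5,6,7,8,9,10} 280  {1,2,3,4,6,7,9,10} 8  {2,3,4,6,7,8,9,10} 28  {3,4,5,6,7,8,9,10} 56
  9 to go: {0,1,2,3,4,6,7,9,10} 72  {0,2,3,4,6,7,8,9,10} 252  {0,3,4,5,6,7,8,9,10} 504  {1,2,3,4,6,7,8,9,10} 36  {2,3,4,5,6,7,8,9,10} 84
  if 0:p drops first: 120 orders
  if 1:r drops first: 840 orders
  if 5:u drops first: 360 orders
heap linearizations: 1320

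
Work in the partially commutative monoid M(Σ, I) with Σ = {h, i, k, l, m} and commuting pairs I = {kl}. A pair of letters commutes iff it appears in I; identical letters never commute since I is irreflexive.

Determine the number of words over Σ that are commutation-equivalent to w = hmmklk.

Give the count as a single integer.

#0=h has no predecessor
#1=m depends on [0:h]
#2=m depends on [1:m]
#3=k depends on [2:m]
#4=l depends on [2:m]
#5=k depends on [3:k]
sources: [0:h]
N(rest) = Σ N(rest − s) over sources s of rest; N(one piece) = 1:
  size 1 → [4]=1  [5]=1
  size 2 → [3,5]=1  [4,5]=2
  size 3 → [3,4,5]=3
  size 4 → [2,3,4,5]=3
  first=0(h) contributes 3

3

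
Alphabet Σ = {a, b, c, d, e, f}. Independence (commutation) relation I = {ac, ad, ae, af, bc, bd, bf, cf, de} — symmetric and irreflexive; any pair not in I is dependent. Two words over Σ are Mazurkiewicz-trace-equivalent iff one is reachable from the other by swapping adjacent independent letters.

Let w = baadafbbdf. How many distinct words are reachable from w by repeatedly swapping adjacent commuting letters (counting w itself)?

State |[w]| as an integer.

drop 0:b onto floor
drop 1:a onto {0:b}
drop 2:a onto {1:a}
drop 3:d onto floor
drop 4:a onto {2:a}
drop 5:f onto {3:d}
drop 6:b onto {4:a}
drop 7:b onto {6:b}
drop 8:d onto {5:f}
drop 9:f onto {8:d}
ground layer = {0:b, 3:d}
drop-orders for the pieces not yet dropped (sum over which currently-grounded one goes next):
  1 to go: {7} 1  {9} 1
  2 to go: {6,7} 1  {7,9} 2  {8,9} 1
  3 to go: {4,6,7} 1  {5,8,9} 1  {6,7,9} 3  {7,8,9} 3
  4 to go: {2,4,6,7} 1  {3,5,8,9} 1  {4,6,7,9} 4  {5,7,8,9} 4  {6,7,8,9} 6
  5 to go: {1,2,4,6,7} 1  {2,4,6,7,9} 5  {3,5,7,8,9} 5  {4,6,7,8,9} 10  {5,6,7,8,9} 10
  6 to go: {0,1,2,4,6,7} 1  {1,2,4,6,7,9} 6  {2,4,6,7,8,9} 15  {3,5,6,7,8,9} 15  {4,5,6,7,8,9} 20
  7 to go: {0,1,2,4,6,7,9} 7  {1,2,4,6,7,8,9} 21  {2,4,5,6,7,8,9} 35  {3,4,5,6,7,8,9} 35
  8 to go: {0,1,2,4,6,7,8,9} 28  {1,2,4,5,6,7,8,9} 56  {2,3,4,5,6,7,8,9} 70
  if 0:b drops first: 126 orders
  if 3:d drops first: 84 orders
heap linearizations: 210

210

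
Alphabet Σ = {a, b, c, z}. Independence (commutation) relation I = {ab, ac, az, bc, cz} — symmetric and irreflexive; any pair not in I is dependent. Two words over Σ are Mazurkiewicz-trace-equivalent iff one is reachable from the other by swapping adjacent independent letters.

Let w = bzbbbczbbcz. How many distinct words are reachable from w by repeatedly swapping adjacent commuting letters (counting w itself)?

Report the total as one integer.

55

drop 0:b onto floor
drop 1:z onto {0:b}
drop 2:b onto {1:z}
drop 3:b onto {2:b}
drop 4:b onto {3:b}
drop 5:c onto floor
drop 6:z onto {4:b}
drop 7:b onto {6:z}
drop 8:b onto {7:b}
drop 9:c onto {5:c}
drop 10:z onto {8:b}
ground layer = {0:b, 5:c}
drop-orders for the pieces not yet dropped (sum over which currently-grounded one goes next):
  1 to go: {9} 1  {10} 1
  2 to go: {5,9} 1  {8,10} 1  {9,10} 2
  3 to go: {5,9,10} 3  {7,8,10} 1  {8,9,10} 3
  4 to go: {5,8,9,10} 6  {6,7,8,10} 1  {7,8,9,10} 4
  5 to go: {4,6,7,8,10} 1  {5,7,8,9,10} 10  {6,7,8,9,10} 5
  6 to go: {3,4,6,7,8,10} 1  {4,6,7,8,9,10} 6  {5,6,7,8,9,10} 15
  7 to go: {2,3,4,6,7,8,10} 1  {3,4,6,7,8,9,10} 7  {4,5,6,7,8,9,10} 21
  8 to go: {1,2,3,4,6,7,8,10} 1  {2,3,4,6,7,8,9,10} 8  {3,4,5,6,7,8,9,10} 28
  9 to go: {0,1,2,3,4,6,7,8,10} 1  {1,2,3,4,6,7,8,9,10} 9  {2,3,4,5,6,7,8,9,10} 36
  if 0:b drops first: 45 orders
  if 5:c drops first: 10 orders
heap linearizations: 55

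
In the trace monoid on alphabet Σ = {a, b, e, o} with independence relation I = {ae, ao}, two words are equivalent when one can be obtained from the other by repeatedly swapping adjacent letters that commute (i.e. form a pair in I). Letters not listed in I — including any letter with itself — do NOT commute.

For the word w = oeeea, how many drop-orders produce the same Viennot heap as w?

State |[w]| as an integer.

5

piece 0:o — minimal
piece 1:e rests on {0:o}
piece 2:e rests on {1:e}
piece 3:e rests on {2:e}
piece 4:a — minimal
minimal pieces: {0:o, 4:a}
ways to finish when only these pieces remain (= sum over removing one remaining piece with nothing left below it):
  1 left: {3}→1  {4}→1
  2 left: {2,3}→1  {3,4}→2
  3 left: {1,2,3}→1  {2,3,4}→3
  placing 0:o first → 4 extensions
  placing 4:a first → 1 extensions
total linear extensions = 5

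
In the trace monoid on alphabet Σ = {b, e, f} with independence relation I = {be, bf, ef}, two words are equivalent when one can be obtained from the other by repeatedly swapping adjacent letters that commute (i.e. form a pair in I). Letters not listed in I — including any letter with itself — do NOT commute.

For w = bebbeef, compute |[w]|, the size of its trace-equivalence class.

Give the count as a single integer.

0(b) covers ∅
1(e) covers ∅
2(b) covers 0:b
3(b) covers 2:b
4(e) covers 1:e
5(e) covers 4:e
6(f) covers ∅
floor of heap: 0:b, 1:e, 6:f
completions by unplaced set U, small U first (add the entries for U minus each lowest piece of U):
  |U|=1: {3}:1  {5}:1  {6}:1
  |U|=2: {2,3}:1  {3,5}:2  {3,6}:2  {4,5}:1  {5,6}:2
  |U|=3: {0,2,3}:1  {1,4,5}:1  {2,3,5}:3  {2,3,6}:3  {3,4,5}:3  {3,5,6}:6  {4,5,6}:3
  |U|=4: {0,2,3,5}:4  {0,2,3,6}:4  {1,3,4,5}:4  {1,4,5,6}:4  {2,3,4,5}:6  {2,3,5,6}:12  {3,4,5,6}:12
  |U|=5: {0,2,3,4,5}:10  {0,2,3,5,6}:20  {1,2,3,4,5}:10  {1,3,4,5,6}:20  {2,3,4,5,6}:30
  start at 0(b): 60
  start at 1(e): 60
  start at 6(f): 20
sum over floor = 140

140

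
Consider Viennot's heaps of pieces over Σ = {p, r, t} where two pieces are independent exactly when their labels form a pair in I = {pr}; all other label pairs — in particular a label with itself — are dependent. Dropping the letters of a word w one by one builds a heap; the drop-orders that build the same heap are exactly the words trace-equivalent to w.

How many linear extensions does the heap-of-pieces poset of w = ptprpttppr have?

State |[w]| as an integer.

9

#0=p has no predecessor
#1=t depends on [0:p]
#2=p depends on [1:t]
#3=r depends on [1:t]
#4=p depends on [2:p]
#5=t depends on [3:r, 4:p]
#6=t depends on [5:t]
#7=p depends on [6:t]
#8=p depends on [7:p]
#9=r depends on [6:t]
sources: [0:p]
N(rest) = Σ N(rest − s) over sources s of rest; N(one piece) = 1:
  size 1 → [8]=1  [9]=1
  size 2 → [7,8]=1  [8,9]=2
  size 3 → [7,8,9]=3
  size 4 → [6,7,8,9]=3
  size 5 → [5,6,7,8,9]=3
  size 6 → [3,5,6,7,8,9]=3  [4,5,6,7,8,9]=3
  size 7 → [2,4,5,6,7,8,9]=3  [3,4,5,6,7,8,9]=6
  size 8 → [2,3,4,5,6,7,8,9]=9
  first=0(p) contributes 9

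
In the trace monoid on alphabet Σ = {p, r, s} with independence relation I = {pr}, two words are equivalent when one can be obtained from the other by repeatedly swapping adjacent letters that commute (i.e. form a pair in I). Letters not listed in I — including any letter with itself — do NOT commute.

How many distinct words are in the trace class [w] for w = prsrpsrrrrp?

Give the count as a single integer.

20

#0=p has no predecessor
#1=r has no predecessor
#2=s depends on [0:p, 1:r]
#3=r depends on [2:s]
#4=p depends on [2:s]
#5=s depends on [3:r, 4:p]
#6=r depends on [5:s]
#7=r depends on [6:r]
#8=r depends on [7:r]
#9=r depends on [8:r]
#10=p depends on [5:s]
sources: [0:p, 1:r]
N(rest) = Σ N(rest − s) over sources s of rest; N(one piece) = 1:
  size 1 → [9]=1  [10]=1
  size 2 → [8,9]=1  [9,10]=2
  size 3 → [7,8,9]=1  [8,9,10]=3
  size 4 → [6,7,8,9]=1  [7,8,9,10]=4
  size 5 → [6,7,8,9,10]=5
  size 6 → [5,6,7,8,9,10]=5
  size 7 → [3,5,6,7,8,9,10]=5  [4,5,6,7,8,9,10]=5
  size 8 → [3,4,5,6,7,8,9,10]=10
  size 9 → [2,3,4,5,6,7,8,9,10]=10
  first=0(p) contributes 10
  first=1(r) contributes 10
|[w]| = 20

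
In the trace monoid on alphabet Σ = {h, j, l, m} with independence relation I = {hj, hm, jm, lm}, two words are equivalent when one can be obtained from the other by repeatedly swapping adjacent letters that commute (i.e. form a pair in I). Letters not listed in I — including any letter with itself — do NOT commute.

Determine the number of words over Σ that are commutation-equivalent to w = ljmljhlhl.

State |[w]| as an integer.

18

#0=l has no predecessor
#1=j depends on [0:l]
#2=m has no predecessor
#3=l depends on [1:j]
#4=j depends on [3:l]
#5=h depends on [3:l]
#6=l depends on [4:j, 5:h]
#7=h depends on [6:l]
#8=l depends on [7:h]
sources: [0:l, 2:m]
N(rest) = Σ N(rest − s) over sources s of rest; N(one piece) = 1:
  size 1 → [2]=1  [8]=1
  size 2 → [2,8]=2  [7,8]=1
  size 3 → [2,7,8]=3  [6,7,8]=1
  size 4 → [2,6,7,8]=4  [4,6,7,8]=1  [5,6,7,8]=1
  size 5 → [2,4,6,7,8]=5  [2,5,6,7,8]=5  [4,5,6,7,8]=2
  size 6 → [2,4,5,6,7,8]=12  [3,4,5,6,7,8]=2
  size 7 → [1,3,4,5,6,7,8]=2  [2,3,4,5,6,7,8]=14
  first=0(l) contributes 16
  first=2(m) contributes 2
|[w]| = 18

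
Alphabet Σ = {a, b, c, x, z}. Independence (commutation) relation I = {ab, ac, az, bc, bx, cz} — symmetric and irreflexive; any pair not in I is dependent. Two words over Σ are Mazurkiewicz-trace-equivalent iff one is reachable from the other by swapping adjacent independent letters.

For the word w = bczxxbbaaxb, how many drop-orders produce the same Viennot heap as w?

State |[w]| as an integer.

196

#0=b has no predecessor
#1=c has no predecessor
#2=z depends on [0:b]
#3=x depends on [1:c, 2:z]
#4=x depends on [3:x]
#5=b depends on [2:z]
#6=b depends on [5:b]
#7=a depends on [4:x]
#8=a depends on [7:a]
#9=x depends on [8:a]
#10=b depends on [6:b]
sources: [0:b, 1:c]
N(rest) = Σ N(rest − s) over sources s of rest; N(one piece) = 1:
  size 1 → [9]=1  [10]=1
  size 2 → [6,10]=1  [8,9]=1  [9,10]=2
  size 3 → [5,6,10]=1  [6,9,10]=3  [7,8,9]=1  [8,9,10]=3
  size 4 → [4,7,8,9]=1  [5,6,9,10]=4  [6,8,9,10]=6  [7,8,9,10]=4
  size 5 → [3,4,7,8,9]=1  [4,7,8,9,10]=5  [5,6,8,9,10]=10  [6,7,8,9,10]=10
  size 6 → [1,3,4,7,8,9]=1  [3,4,7,8,9,10]=6  [4,6,7,8,9,10]=15  [5,6,7,8,9,10]=20
  size 7 → [1,3,4,7,8,9,10]=7  [3,4,6,7,8,9,10]=21  [4,5,6,7,8,9,10]=35
  size 8 → [1,3,4,6,7,8,9,10]=28  [3,4,5,6,7,8,9,10]=56
  size 9 → [1,3,4,5,6,7,8,9,10]=84  [2,3,4,5,6,7,8,9,10]=56
  first=0(b) contributes 140
  first=1(c) contributes 56
|[w]| = 196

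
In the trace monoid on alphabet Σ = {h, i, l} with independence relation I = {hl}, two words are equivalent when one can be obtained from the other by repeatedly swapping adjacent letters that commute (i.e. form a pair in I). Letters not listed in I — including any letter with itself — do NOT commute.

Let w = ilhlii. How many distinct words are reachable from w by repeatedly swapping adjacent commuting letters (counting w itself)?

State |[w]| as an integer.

#0=i has no predecessor
#1=l depends on [0:i]
#2=h depends on [0:i]
#3=l depends on [1:l]
#4=i depends on [2:h, 3:l]
#5=i depends on [4:i]
sources: [0:i]
N(rest) = Σ N(rest − s) over sources s of rest; N(one piece) = 1:
  size 1 → [5]=1
  size 2 → [4,5]=1
  size 3 → [2,4,5]=1  [3,4,5]=1
  size 4 → [1,3,4,5]=1  [2,3,4,5]=2
  first=0(i) contributes 3

3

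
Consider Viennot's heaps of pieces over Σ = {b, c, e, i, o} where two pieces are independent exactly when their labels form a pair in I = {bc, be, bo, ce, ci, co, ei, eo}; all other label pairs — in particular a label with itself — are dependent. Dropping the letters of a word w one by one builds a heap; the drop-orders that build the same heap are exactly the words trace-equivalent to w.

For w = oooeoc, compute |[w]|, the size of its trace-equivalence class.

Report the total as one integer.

drop 0:o onto floor
drop 1:o onto {0:o}
drop 2:o onto {1:o}
drop 3:e onto floor
drop 4:o onto {2:o}
drop 5:c onto floor
ground layer = {0:o, 3:e, 5:c}
drop-orders for the pieces not yet dropped (sum over which currently-grounded one goes next):
  1 to go: {3} 1  {4} 1  {5} 1
  2 to go: {2,4} 1  {3,4} 2  {3,5} 2  {4,5} 2
  3 to go: {1,2,4} 1  {2,3,4} 3  {2,4,5} 3  {3,4,5} 6
  4 to go: {0,1,2,4} 1  {1,2,3,4} 4  {1,2,4,5} 4  {2,3,4,5} 12
  if 0:o drops first: 20 orders
  if 3:e drops first: 5 orders
  if 5:c drops first: 5 orders
heap linearizations: 30

30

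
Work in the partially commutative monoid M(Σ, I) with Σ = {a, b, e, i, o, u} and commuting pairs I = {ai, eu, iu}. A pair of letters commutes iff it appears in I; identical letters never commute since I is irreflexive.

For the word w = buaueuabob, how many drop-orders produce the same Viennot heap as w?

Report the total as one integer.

0(b) covers ∅
1(u) covers 0:b
2(a) covers 1:u
3(u) covers 2:a
4(e) covers 2:a
5(u) covers 3:u
6(a) covers 4:e, 5:u
7(b) covers 6:a
8(o) covers 7:b
9(b) covers 8:o
floor of heap: 0:b
completions by unplaced set U, small U first (add the entries for U minus each lowest piece of U):
  |U|=1: {9}:1
  |U|=2: {8,9}:1
  |U|=3: {7,8,9}:1
  |U|=4: {6,7,8,9}:1
  |U|=5: {4,6,7,8,9}:1  {5,6,7,8,9}:1
  |U|=6: {3,5,6,7,8,9}:1  {4,5,6,7,8,9}:2
  |U|=7: {3,4,5,6,7,8,9}:3
  |U|=8: {2,3,4,5,6,7,8,9}:3
  start at 0(b): 3

3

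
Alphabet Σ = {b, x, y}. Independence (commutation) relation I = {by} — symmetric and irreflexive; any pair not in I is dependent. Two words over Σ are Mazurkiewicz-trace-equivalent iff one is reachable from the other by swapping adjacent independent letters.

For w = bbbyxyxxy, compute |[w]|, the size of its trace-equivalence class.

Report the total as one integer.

4

drop 0:b onto floor
drop 1:b onto {0:b}
drop 2:b onto {1:b}
drop 3:y onto floor
drop 4:x onto {2:b, 3:y}
drop 5:y onto {4:x}
drop 6:x onto {5:y}
drop 7:x onto {6:x}
drop 8:y onto {7:x}
ground layer = {0:b, 3:y}
drop-orders for the pieces not yet dropped (sum over which currently-grounded one goes next):
  1 to go: {8} 1
  2 to go: {7,8} 1
  3 to go: {6,7,8} 1
  4 to go: {5,6,7,8} 1
  5 to go: {4,5,6,7,8} 1
  6 to go: {2,4,5,6,7,8} 1  {3,4,5,6,7,8} 1
  7 to go: {1,2,4,5,6,7,8} 1  {2,3,4,5,6,7,8} 2
  if 0:b drops first: 3 orders
  if 3:y drops first: 1 orders
heap linearizations: 4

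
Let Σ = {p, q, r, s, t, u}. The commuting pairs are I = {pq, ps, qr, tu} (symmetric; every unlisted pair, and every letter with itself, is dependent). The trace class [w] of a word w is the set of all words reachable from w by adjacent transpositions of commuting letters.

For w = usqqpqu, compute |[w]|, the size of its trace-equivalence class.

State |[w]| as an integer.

#0=u has no predecessor
#1=s depends on [0:u]
#2=q depends on [1:s]
#3=q depends on [2:q]
#4=p depends on [0:u]
#5=q depends on [3:q]
#6=u depends on [4:p, 5:q]
sources: [0:u]
N(rest) = Σ N(rest − s) over sources s of rest; N(one piece) = 1:
  size 1 → [6]=1
  size 2 → [4,6]=1  [5,6]=1
  size 3 → [3,5,6]=1  [4,5,6]=2
  size 4 → [2,3,5,6]=1  [3,4,5,6]=3
  size 5 → [1,2,3,5,6]=1  [2,3,4,5,6]=4
  first=0(u) contributes 5

5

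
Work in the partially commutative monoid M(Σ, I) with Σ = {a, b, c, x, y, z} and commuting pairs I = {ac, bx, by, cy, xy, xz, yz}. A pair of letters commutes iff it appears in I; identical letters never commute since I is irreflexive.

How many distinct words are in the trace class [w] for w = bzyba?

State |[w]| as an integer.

4

0(b) covers ∅
1(z) covers 0:b
2(y) covers ∅
3(b) covers 1:z
4(a) covers 2:y, 3:b
floor of heap: 0:b, 2:y
completions by unplaced set U, small U first (add the entries for U minus each lowest piece of U):
  |U|=1: {4}:1
  |U|=2: {2,4}:1  {3,4}:1
  |U|=3: {1,3,4}:1  {2,3,4}:2
  start at 0(b): 3
  start at 2(y): 1
sum over floor = 4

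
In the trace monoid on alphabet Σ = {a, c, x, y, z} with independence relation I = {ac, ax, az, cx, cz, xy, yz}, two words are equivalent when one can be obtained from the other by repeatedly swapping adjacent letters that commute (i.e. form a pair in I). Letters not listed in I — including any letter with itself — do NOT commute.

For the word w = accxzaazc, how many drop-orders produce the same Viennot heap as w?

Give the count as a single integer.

1680

drop 0:a onto floor
drop 1:c onto floor
drop 2:c onto {1:c}
drop 3:x onto floor
drop 4:z onto {3:x}
drop 5:a onto {0:a}
drop 6:a onto {5:a}
drop 7:z onto {4:z}
drop 8:c onto {2:c}
ground layer = {0:a, 1:c, 3:x}
drop-orders for the pieces not yet dropped (sum over which currently-grounded one goes next):
  1 to go: {6} 1  {7} 1  {8} 1
  2 to go: {2,8} 1  {4,7} 1  {5,6} 1  {6,7} 2  {6,8} 2  {7,8} 2
  3 to go: {0,5,6} 1  {1,2,8} 1  {2,6,8} 3  {2,7,8} 3  {3,4,7} 1  {4,6,7} 3  {4,7,8} 3  {5,6,7} 3  {5,6,8} 3  {6,7,8} 6
  4 to go: {0,5,6,7} 4  {0,5,6,8} 4  {1,2,6,8} 4  {1,2,7,8} 4  {2,4,7,8} 6  {2,5,6,8} 6  {2,6,7,8} 12  {3,4,6,7} 4  {3,4,7,8} 4  {4,5,6,7} 6  {4,6,7,8} 12  {5,6,7,8} 12
  5 to go: {0,2,5,6,8} 10  {0,4,5,6,7} 10  {0,5,6,7,8} 20  {1,2,4,7,8} 10  {1,2,5,6,8} 10  {1,2,6,7,8} 20  {2,3,4,7,8} 10  {2,4,6,7,8} 30  {2,5,6,7,8} 30  {3,4,5,6,7} 10  {3,4,6,7,8} 20  {4,5,6,7,8} 30
  6 to go: {0,1,2,5,6,8} 20  {0,2,5,6,7,8} 60  {0,3,4,5,6,7} 20  {0,4,5,6,7,8} 60  {1,2,3,4,7,8} 20  {1,2,4,6,7,8} 60  {1,2,5,6,7,8} 60  {2,3,4,6,7,8} 60  {2,4,5,6,7,8} 90  {3,4,5,6,7,8} 60
  7 to go: {0,1,2,5,6,7,8} 140  {0,2,4,5,6,7,8} 210  {0,3,4,5,6,7,8} 140  {1,2,3,4,6,7,8} 140  {1,2,4,5,6,7,8} 210  {2,3,4,5,6,7,8} 210
  if 0:a drops first: 560 orders
  if 1:c drops first: 560 orders
  if 3:x drops first: 560 orders
heap linearizations: 1680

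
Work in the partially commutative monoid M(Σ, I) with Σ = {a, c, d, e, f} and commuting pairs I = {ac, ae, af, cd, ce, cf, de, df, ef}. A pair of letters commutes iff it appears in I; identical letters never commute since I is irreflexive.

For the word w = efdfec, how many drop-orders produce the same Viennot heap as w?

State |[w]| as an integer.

drop 0:e onto floor
drop 1:f onto floor
drop 2:d onto floor
drop 3:f onto {1:f}
drop 4:e onto {0:e}
drop 5:c onto floor
ground layer = {0:e, 1:f, 2:d, 5:c}
drop-orders for the pieces not yet dropped (sum over which currently-grounded one goes next):
  1 to go: {2} 1  {3} 1  {4} 1  {5} 1
  2 to go: {0,4} 1  {1,3} 1  {2,3} 2  {2,4} 2  {2,5} 2  {3,4} 2  {3,5} 2  {4,5} 2
  3 to go: {0,2,4} 3  {0,3,4} 3  {0,4,5} 3  {1,2,3} 3  {1,3,4} 3  {1,3,5} 3  {2,3,4} 6  {2,3,5} 6  {2,4,5} 6  {3,4,5} 6
  4 to go: {0,1,3,4} 6  {0,2,3,4} 12  {0,2,4,5} 12  {0,3,4,5} 12  {1,2,3,4} 12  {1,2,3,5} 12  {1,3,4,5} 12  {2,3,4,5} 24
  if 0:e drops first: 60 orders
  if 1:f drops first: 60 orders
  if 2:d drops first: 30 orders
  if 5:c drops first: 30 orders
heap linearizations: 180

180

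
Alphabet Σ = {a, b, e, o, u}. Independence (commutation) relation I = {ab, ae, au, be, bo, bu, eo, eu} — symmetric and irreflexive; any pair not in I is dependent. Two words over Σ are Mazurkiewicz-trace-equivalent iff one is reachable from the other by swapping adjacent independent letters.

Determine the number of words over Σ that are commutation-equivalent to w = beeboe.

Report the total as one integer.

drop 0:b onto floor
drop 1:e onto floor
drop 2:e onto {1:e}
drop 3:b onto {0:b}
drop 4:o onto floor
drop 5:e onto {2:e}
ground layer = {0:b, 1:e, 4:o}
drop-orders for the pieces not yet dropped (sum over which currently-grounded one goes next):
  1 to go: {3} 1  {4} 1  {5} 1
  2 to go: {0,3} 1  {2,5} 1  {3,4} 2  {3,5} 2  {4,5} 2
  3 to go: {0,3,4} 3  {0,3,5} 3  {1,2,5} 1  {2,3,5} 3  {2,4,5} 3  {3,4,5} 6
  4 to go: {0,2,3,5} 6  {0,3,4,5} 12  {1,2,3,5} 4  {1,2,4,5} 4  {2,3,4,5} 12
  if 0:b drops first: 20 orders
  if 1:e drops first: 30 orders
  if 4:o drops first: 10 orders
heap linearizations: 60

60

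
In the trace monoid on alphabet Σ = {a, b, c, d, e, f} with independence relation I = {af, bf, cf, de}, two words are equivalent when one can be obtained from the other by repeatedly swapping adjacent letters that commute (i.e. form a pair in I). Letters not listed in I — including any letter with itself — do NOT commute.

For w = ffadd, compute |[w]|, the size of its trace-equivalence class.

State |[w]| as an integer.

3

#0=f has no predecessor
#1=f depends on [0:f]
#2=a has no predecessor
#3=d depends on [1:f, 2:a]
#4=d depends on [3:d]
sources: [0:f, 2:a]
N(rest) = Σ N(rest − s) over sources s of rest; N(one piece) = 1:
  size 1 → [4]=1
  size 2 → [3,4]=1
  size 3 → [1,3,4]=1  [2,3,4]=1
  first=0(f) contributes 2
  first=2(a) contributes 1
|[w]| = 3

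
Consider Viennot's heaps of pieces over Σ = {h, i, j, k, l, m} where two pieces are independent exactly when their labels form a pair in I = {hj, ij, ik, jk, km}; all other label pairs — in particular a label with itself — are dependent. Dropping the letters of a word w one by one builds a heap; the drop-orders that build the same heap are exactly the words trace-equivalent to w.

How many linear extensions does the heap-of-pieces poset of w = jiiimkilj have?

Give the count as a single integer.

#0=j has no predecessor
#1=i has no predecessor
#2=i depends on [1:i]
#3=i depends on [2:i]
#4=m depends on [0:j, 3:i]
#5=k has no predecessor
#6=i depends on [4:m]
#7=l depends on [5:k, 6:i]
#8=j depends on [7:l]
sources: [0:j, 1:i, 5:k]
N(rest) = Σ N(rest − s) over sources s of rest; N(one piece) = 1:
  size 1 → [8]=1
  size 2 → [7,8]=1
  size 3 → [5,7,8]=1  [6,7,8]=1
  size 4 → [4,6,7,8]=1  [5,6,7,8]=2
  size 5 → [0,4,6,7,8]=1  [3,4,6,7,8]=1  [4,5,6,7,8]=3
  size 6 → [0,3,4,6,7,8]=2  [0,4,5,6,7,8]=4  [2,3,4,6,7,8]=1  [3,4,5,6,7,8]=4
  size 7 → [0,2,3,4,6,7,8]=3  [0,3,4,5,6,7,8]=10  [1,2,3,4,6,7,8]=1  [2,3,4,5,6,7,8]=5
  first=0(j) contributes 6
  first=1(i) contributes 18
  first=5(k) contributes 4
|[w]| = 28

28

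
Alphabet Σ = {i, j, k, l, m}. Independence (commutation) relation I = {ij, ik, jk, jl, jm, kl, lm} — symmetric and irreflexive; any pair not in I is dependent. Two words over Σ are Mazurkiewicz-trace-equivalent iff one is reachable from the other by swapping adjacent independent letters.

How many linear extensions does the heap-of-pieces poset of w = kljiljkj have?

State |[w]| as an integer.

560

#0=k has no predecessor
#1=l has no predecessor
#2=j has no predecessor
#3=i depends on [1:l]
#4=l depends on [3:i]
#5=j depends on [2:j]
#6=k depends on [0:k]
#7=j depends on [5:j]
sources: [0:k, 1:l, 2:j]
N(rest) = Σ N(rest − s) over sources s of rest; N(one piece) = 1:
  size 1 → [4]=1  [6]=1  [7]=1
  size 2 → [0,6]=1  [3,4]=1  [4,6]=2  [4,7]=2  [5,7]=1  [6,7]=2
  size 3 → [0,4,6]=3  [0,6,7]=3  [1,3,4]=1  [2,5,7]=1  [3,4,6]=3  [3,4,7]=3  [4,5,7]=3  [4,6,7]=6  [5,6,7]=3
  size 4 → [0,3,4,6]=6  [0,4,6,7]=12  [0,5,6,7]=6  [1,3,4,6]=4  [1,3,4,7]=4  [2,4,5,7]=4  [2,5,6,7]=4  [3,4,5,7]=6  [3,4,6,7]=12  [4,5,6,7]=12
  size 5 → [0,1,3,4,6]=10  [0,2,5,6,7]=10  [0,3,4,6,7]=30  [0,4,5,6,7]=30  [1,3,4,5,7]=10  [1,3,4,6,7]=20  [2,3,4,5,7]=10  [2,4,5,6,7]=20  [3,4,5,6,7]=30
  size 6 → [0,1,3,4,6,7]=60  [0,2,4,5,6,7]=60  [0,3,4,5,6,7]=90  [1,2,3,4,5,7]=20  [1,3,4,5,6,7]=60  [2,3,4,5,6,7]=60
  first=0(k) contributes 140
  first=1(l) contributes 210
  first=2(j) contributes 210
|[w]| = 560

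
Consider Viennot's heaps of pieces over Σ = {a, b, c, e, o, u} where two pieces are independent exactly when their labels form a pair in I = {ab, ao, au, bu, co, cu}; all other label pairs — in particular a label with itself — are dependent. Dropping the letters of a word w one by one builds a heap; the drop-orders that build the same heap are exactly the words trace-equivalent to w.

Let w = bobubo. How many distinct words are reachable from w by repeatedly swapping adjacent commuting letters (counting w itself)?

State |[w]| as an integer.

3

#0=b has no predecessor
#1=o depends on [0:b]
#2=b depends on [1:o]
#3=u depends on [1:o]
#4=b depends on [2:b]
#5=o depends on [3:u, 4:b]
sources: [0:b]
N(rest) = Σ N(rest − s) over sources s of rest; N(one piece) = 1:
  size 1 → [5]=1
  size 2 → [3,5]=1  [4,5]=1
  size 3 → [2,4,5]=1  [3,4,5]=2
  size 4 → [2,3,4,5]=3
  first=0(b) contributes 3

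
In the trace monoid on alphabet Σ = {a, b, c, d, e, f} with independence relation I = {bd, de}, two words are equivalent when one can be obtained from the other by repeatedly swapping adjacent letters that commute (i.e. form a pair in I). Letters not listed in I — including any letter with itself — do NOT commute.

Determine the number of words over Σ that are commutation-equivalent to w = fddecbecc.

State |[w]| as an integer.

3

#0=f has no predecessor
#1=d depends on [0:f]
#2=d depends on [1:d]
#3=e depends on [0:f]
#4=c depends on [2:d, 3:e]
#5=b depends on [4:c]
#6=e depends on [5:b]
#7=c depends on [6:e]
#8=c depends on [7:c]
sources: [0:f]
N(rest) = Σ N(rest − s) over sources s of rest; N(one piece) = 1:
  size 1 → [8]=1
  size 2 → [7,8]=1
  size 3 → [6,7,8]=1
  size 4 → [5,6,7,8]=1
  size 5 → [4,5,6,7,8]=1
  size 6 → [2,4,5,6,7,8]=1  [3,4,5,6,7,8]=1
  size 7 → [1,2,4,5,6,7,8]=1  [2,3,4,5,6,7,8]=2
  first=0(f) contributes 3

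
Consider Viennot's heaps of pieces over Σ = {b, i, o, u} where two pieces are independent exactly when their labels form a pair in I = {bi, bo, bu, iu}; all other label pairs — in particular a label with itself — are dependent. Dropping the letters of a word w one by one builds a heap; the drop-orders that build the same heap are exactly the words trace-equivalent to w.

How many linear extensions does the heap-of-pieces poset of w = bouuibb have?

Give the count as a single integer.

105

#0=b has no predecessor
#1=o has no predecessor
#2=u depends on [1:o]
#3=u depends on [2:u]
#4=i depends on [1:o]
#5=b depends on [0:b]
#6=b depends on [5:b]
sources: [0:b, 1:o]
N(rest) = Σ N(rest − s) over sources s of rest; N(one piece) = 1:
  size 1 → [3]=1  [4]=1  [6]=1
  size 2 → [2,3]=1  [3,4]=2  [3,6]=2  [4,6]=2  [5,6]=1
  size 3 → [0,5,6]=1  [2,3,4]=3  [2,3,6]=3  [3,4,6]=6  [3,5,6]=3  [4,5,6]=3
  size 4 → [0,3,5,6]=4  [0,4,5,6]=4  [1,2,3,4]=3  [2,3,4,6]=12  [2,3,5,6]=6  [3,4,5,6]=12
  size 5 → [0,2,3,5,6]=10  [0,3,4,5,6]=20  [1,2,3,4,6]=15  [2,3,4,5,6]=30
  first=0(b) contributes 45
  first=1(o) contributes 60
|[w]| = 105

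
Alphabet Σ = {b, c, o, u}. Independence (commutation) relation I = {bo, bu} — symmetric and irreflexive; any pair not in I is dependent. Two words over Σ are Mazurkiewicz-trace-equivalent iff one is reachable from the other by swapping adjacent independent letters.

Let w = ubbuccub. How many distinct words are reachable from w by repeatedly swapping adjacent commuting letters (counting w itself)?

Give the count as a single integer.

12

drop 0:u onto floor
drop 1:b onto floor
drop 2:b onto {1:b}
drop 3:u onto {0:u}
drop 4:c onto {2:b, 3:u}
drop 5:c onto {4:c}
drop 6:u onto {5:c}
drop 7:b onto {5:c}
ground layer = {0:u, 1:b}
drop-orders for the pieces not yet dropped (sum over which currently-grounded one goes next):
  1 to go: {6} 1  {7} 1
  2 to go: {6,7} 2
  3 to go: {5,6,7} 2
  4 to go: {4,5,6,7} 2
  5 to go: {2,4,5,6,7} 2  {3,4,5,6,7} 2
  6 to go: {0,3,4,5,6,7} 2  {1,2,4,5,6,7} 2  {2,3,4,5,6,7} 4
  if 0:u drops first: 6 orders
  if 1:b drops first: 6 orders
heap linearizations: 12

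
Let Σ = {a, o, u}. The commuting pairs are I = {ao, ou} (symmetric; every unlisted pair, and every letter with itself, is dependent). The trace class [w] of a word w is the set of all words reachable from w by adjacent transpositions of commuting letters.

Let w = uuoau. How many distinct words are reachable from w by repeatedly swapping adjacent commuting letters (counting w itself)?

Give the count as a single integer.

drop 0:u onto floor
drop 1:u onto {0:u}
drop 2:o onto floor
drop 3:a onto {1:u}
drop 4:u onto {3:a}
ground layer = {0:u, 2:o}
drop-orders for the pieces not yet dropped (sum over which currently-grounded one goes next):
  1 to go: {2} 1  {4} 1
  2 to go: {2,4} 2  {3,4} 1
  3 to go: {1,3,4} 1  {2,3,4} 3
  if 0:u drops first: 4 orders
  if 2:o drops first: 1 orders
heap linearizations: 5

5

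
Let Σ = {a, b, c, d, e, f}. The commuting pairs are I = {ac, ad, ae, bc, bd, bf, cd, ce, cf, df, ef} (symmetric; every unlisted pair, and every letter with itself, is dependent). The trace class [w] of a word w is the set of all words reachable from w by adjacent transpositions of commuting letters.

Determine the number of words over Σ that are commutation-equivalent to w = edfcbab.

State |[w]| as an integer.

98

drop 0:e onto floor
drop 1:d onto {0:e}
drop 2:f onto floor
drop 3:c onto floor
drop 4:b onto {0:e}
drop 5:a onto {2:f, 4:b}
drop 6:b onto {5:a}
ground layer = {0:e, 2:f, 3:c}
drop-orders for the pieces not yet dropped (sum over which currently-grounded one goes next):
  1 to go: {1} 1  {3} 1  {6} 1
  2 to go: {1,3} 2  {1,6} 2  {3,6} 2  {5,6} 1
  3 to go: {1,3,6} 6  {1,5,6} 3  {2,5,6} 1  {3,5,6} 3  {4,5,6} 1
  4 to go: {1,2,5,6} 4  {1,3,5,6} 12  {1,4,5,6} 4  {2,3,5,6} 4  {2,4,5,6} 2  {3,4,5,6} 4
  5 to go: {0,1,4,5,6} 4  {1,2,3,5,6} 20  {1,2,4,5,6} 10  {1,3,4,5,6} 20  {2,3,4,5,6} 10
  if 0:e drops first: 60 orders
  if 2:f drops first: 24 orders
  if 3:c drops first: 14 orders
heap linearizations: 98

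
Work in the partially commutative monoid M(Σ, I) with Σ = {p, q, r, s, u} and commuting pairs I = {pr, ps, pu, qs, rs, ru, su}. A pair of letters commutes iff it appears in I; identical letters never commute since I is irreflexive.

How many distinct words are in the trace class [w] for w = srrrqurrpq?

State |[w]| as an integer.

120

drop 0:s onto floor
drop 1:r onto floor
drop 2:r onto {1:r}
drop 3:r onto {2:r}
drop 4:q onto {3:r}
drop 5:u onto {4:q}
drop 6:r onto {4:q}
drop 7:r onto {6:r}
drop 8:p onto {4:q}
drop 9:q onto {5:u, 7:r, 8:p}
ground layer = {0:s, 1:r}
drop-orders for the pieces not yet dropped (sum over which currently-grounded one goes next):
  1 to go: {0} 1  {9} 1
  2 to go: {0,9} 2  {5,9} 1  {7,9} 1  {8,9} 1
  3 to go: {0,5,9} 3  {0,7,9} 3  {0,8,9} 3  {5,7,9} 2  {5,8,9} 2  {6,7,9} 1  {7,8,9} 2
  4 to go: {0,5,7,9} 8  {0,5,8,9} 8  {0,6,7,9} 4  {0,7,8,9} 8  {5,6,7,9} 3  {5,7,8,9} 6  {6,7,8,9} 3
  5 to go: {0,5,6,7,9} 15  {0,5,7,8,9} 30  {0,6,7,8,9} 15  {5,6,7,8,9} 12
  6 to go: {0,5,6,7,8,9} 72  {4,5,6,7,8,9} 12
  7 to go: {0,4,5,6,7,8,9} 84  {3,4,5,6,7,8,9} 12
  8 to go: {0,3,4,5,6,7,8,9} 96  {2,3,4,5,6,7,8,9} 12
  if 0:s drops first: 12 orders
  if 1:r drops first: 108 orders
heap linearizations: 120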